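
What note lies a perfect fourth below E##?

A fourth below E lands on the letter B.
A perfect fourth spans 5 semitones, so E## moves to pitch class 1. On the letter B that is B##.

B##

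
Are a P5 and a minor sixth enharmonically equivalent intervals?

A perfect fifth spans 7 semitones; a minor sixth spans 8.
The spans differ, so they are not enharmonic equivalents.

No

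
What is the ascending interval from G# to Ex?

The letter names run G→E, a span of 5 letter steps, so the interval is some kind of sixth.
G# to E## is 10 semitones. A major sixth is 9, so 10 makes it augmented.

augmented sixth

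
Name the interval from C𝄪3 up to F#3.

diminished fourth

The letter names run C→F, a span of 3 letter steps, so the interval is some kind of fourth.
C## to F# is 4 semitones. A perfect fourth is 5, so 4 makes it diminished.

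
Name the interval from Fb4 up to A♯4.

Counting letters F–G–A gives a third.
Fb→A# = 6 semitones, 2 wider than the major third (4), so doubly augmented.

doubly augmented third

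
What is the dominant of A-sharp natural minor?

Degree 5 takes the letter 4 steps above A, which is E.
In natural minor, degree 5 sits 7 semitones above the tonic. A# + 7 semitones is pitch class 5, spelled on E as E#.

E#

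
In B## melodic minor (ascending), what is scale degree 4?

E##

Degree 4 takes the letter 3 steps above B, which is E.
In melodic minor (ascending), degree 4 sits 5 semitones above the tonic. B## + 5 semitones is pitch class 6, spelled on E as E##.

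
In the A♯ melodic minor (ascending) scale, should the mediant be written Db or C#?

C#

Each scale degree takes a distinct letter name. Degree 3 of a scale on A must use the letter C.
C# and Db are enharmonically the same pitch, but only C# uses the letter C, so it is the correct spelling here.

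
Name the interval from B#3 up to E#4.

perfect fourth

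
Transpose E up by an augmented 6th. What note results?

C##

A sixth above E lands on the letter C.
An augmented sixth spans 10 semitones, so E moves to pitch class 2. On the letter C that is C##.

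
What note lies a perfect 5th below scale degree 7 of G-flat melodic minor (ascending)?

Bb

Scale degree 7 of Gb melodic minor (ascending) is F.
A perfect fifth (7 semitones) below F lands on the letter B, giving Bb.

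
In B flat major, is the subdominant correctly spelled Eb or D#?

Eb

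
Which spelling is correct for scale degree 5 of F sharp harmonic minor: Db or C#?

C#

Each scale degree takes a distinct letter name. Degree 5 of a scale on F must use the letter C.
C# and Db are enharmonically the same pitch, but only C# uses the letter C, so it is the correct spelling here.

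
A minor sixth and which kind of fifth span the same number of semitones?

A minor sixth spans 8 semitones.
A fifth spanning 8 semitones is augmented (the perfect fifth is 7).

augmented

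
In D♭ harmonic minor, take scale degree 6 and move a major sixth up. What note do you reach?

Scale degree 6 of Db harmonic minor is Bbb.
A major sixth (9 semitones) above Bbb lands on the letter G, giving Gb.

Gb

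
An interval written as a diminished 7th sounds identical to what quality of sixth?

major

A diminished seventh spans 9 semitones.
A sixth spanning 9 semitones is major (the major sixth is 9).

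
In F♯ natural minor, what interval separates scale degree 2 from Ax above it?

augmented second

Scale degree 2 of F# natural minor is G#.
G# up to A##: letters G→A make it a second; 3 semitones makes it augmented.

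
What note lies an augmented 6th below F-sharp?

Ab

A sixth below F lands on the letter A.
An augmented sixth spans 10 semitones, so F# moves to pitch class 8. On the letter A that is Ab.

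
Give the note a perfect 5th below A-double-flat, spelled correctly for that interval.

A down a perfect fifth is D, so the target letter is D.
From Abb, a perfect fifth is 7 semitones down: Dbb.

Dbb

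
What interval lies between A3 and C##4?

augmented third

Counting letters A–B–C gives a third.
A→C## = 5 semitones, 1 wider than the major third (4), so augmented.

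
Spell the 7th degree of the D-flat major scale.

C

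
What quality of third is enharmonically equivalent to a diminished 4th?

major

A diminished fourth spans 4 semitones.
A third spanning 4 semitones is major (the major third is 4).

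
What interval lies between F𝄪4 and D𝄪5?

Counting letters F–G–A–B–C–D gives a sixth.
F##→D## = 9 semitones, exactly the major sixth.

major sixth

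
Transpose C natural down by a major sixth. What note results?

C down a major sixth is Eb, so the target letter is E.
From C, a major sixth is 9 semitones down: Eb.

Eb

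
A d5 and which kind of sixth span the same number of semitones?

A diminished fifth spans 6 semitones.
A sixth spanning 6 semitones is doubly diminished (the major sixth is 9).

doubly diminished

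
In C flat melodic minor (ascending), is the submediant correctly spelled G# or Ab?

Ab

Each scale degree takes a distinct letter name. Degree 6 of a scale on C must use the letter A.
Ab and G# are enharmonically the same pitch, but only Ab uses the letter A, so it is the correct spelling here.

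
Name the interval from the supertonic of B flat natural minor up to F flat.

The supertonic of Bb natural minor is C.
C up to Fb: letters C→F make it a fourth; 4 semitones makes it diminished.

diminished fourth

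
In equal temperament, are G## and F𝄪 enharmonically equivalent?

G## is pitch class 9; F## is pitch class 7.
The pitch classes differ (9 vs. 7), so they are not enharmonic equivalents.

No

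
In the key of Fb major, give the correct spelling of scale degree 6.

Db

Degree 6 takes the letter 5 steps above F, which is D.
In major, degree 6 sits 9 semitones above the tonic. Fb + 9 semitones is pitch class 1, spelled on D as Db.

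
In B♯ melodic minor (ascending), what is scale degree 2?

The B# melodic minor (ascending) scale runs B# C## D# E# F## G## A##.
Degree 2 is C##.

C##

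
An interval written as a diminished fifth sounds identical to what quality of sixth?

A diminished fifth spans 6 semitones.
A sixth spanning 6 semitones is doubly diminished (the major sixth is 9).

doubly diminished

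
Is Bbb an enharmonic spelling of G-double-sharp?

Bbb is pitch class 9; G## is pitch class 9.
All spellings map to pitch class 9, so they are enharmonically equivalent.

Yes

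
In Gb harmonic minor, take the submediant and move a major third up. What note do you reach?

The submediant of Gb harmonic minor is Ebb.
A major third (4 semitones) above Ebb lands on the letter G, giving Gb.

Gb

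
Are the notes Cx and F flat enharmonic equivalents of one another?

Two spellings are enharmonically equivalent only if they share a pitch class.
Here C## → 2, Fb → 4; 2 ≠ 4, so they are not.

No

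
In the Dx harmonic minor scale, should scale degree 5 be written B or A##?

A##

Each scale degree takes a distinct letter name. Degree 5 of a scale on D must use the letter A.
A## and B are enharmonically the same pitch, but only A## uses the letter A, so it is the correct spelling here.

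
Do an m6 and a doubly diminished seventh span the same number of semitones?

Yes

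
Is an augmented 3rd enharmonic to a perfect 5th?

No

An augmented third spans 5 semitones; a perfect fifth spans 7.
The spans differ, so they are not enharmonic equivalents.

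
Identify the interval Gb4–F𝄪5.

The letter names run G→F, a span of 6 letter steps, so the interval is some kind of seventh.
Gb to F## is 13 semitones. A major seventh is 11, so 13 makes it doubly augmented.

doubly augmented seventh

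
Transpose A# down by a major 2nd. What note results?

A down a major second is G, so the target letter is G.
From A#, a major second is 2 semitones down: G#.

G#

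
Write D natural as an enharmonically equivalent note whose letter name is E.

Ebb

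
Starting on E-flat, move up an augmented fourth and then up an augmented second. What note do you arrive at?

An augmented fourth up from Eb is A (letter A, 6 semitones up).
An augmented second up from A is B# (letter B, 3 semitones up).

B#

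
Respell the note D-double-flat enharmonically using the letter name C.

C

Dbb is pitch class 0. The letter C alone is pitch class 0.
Pitch class 0 on C needs no accidental: C.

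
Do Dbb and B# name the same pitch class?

Yes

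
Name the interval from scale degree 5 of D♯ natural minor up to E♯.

perfect fifth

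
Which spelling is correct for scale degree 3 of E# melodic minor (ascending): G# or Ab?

G#

Each scale degree takes a distinct letter name. Degree 3 of a scale on E must use the letter G.
G# and Ab are enharmonically the same pitch, but only G# uses the letter G, so it is the correct spelling here.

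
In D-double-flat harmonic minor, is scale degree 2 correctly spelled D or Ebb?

Ebb

Each scale degree takes a distinct letter name. Degree 2 of a scale on D must use the letter E.
Ebb and D are enharmonically the same pitch, but only Ebb uses the letter E, so it is the correct spelling here.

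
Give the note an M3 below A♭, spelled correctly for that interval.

Fb

A down a major third is F, so the target letter is F.
From Ab, a major third is 4 semitones down: Fb.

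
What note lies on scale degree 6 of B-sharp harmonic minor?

Degree 6 takes the letter 5 steps above B, which is G.
In harmonic minor, degree 6 sits 8 semitones above the tonic. B# + 8 semitones is pitch class 8, spelled on G as G#.

G#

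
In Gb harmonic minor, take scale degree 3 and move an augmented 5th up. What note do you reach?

Scale degree 3 of Gb harmonic minor is Bbb.
An augmented fifth (8 semitones) above Bbb lands on the letter F, giving F.

F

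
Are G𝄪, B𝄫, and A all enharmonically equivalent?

Yes

G## = pitch class 9 and Bbb = pitch class 9 and A = pitch class 9 — the same pitch class, so they are enharmonic equivalents.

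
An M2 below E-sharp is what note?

D#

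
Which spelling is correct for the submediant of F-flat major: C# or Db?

Db

Each scale degree takes a distinct letter name. Degree 6 of a scale on F must use the letter D.
Db and C# are enharmonically the same pitch, but only Db uses the letter D, so it is the correct spelling here.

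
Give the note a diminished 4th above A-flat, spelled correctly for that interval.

Dbb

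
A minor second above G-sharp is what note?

A second above G lands on the letter A.
A minor second spans 1 semitone, so G# moves to pitch class 9. On the letter A that is A.

A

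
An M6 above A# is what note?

A sixth above A lands on the letter F.
A major sixth spans 9 semitones, so A# moves to pitch class 7. On the letter F that is F##.

F##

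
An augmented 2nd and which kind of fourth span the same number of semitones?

An augmented second spans 3 semitones.
A fourth spanning 3 semitones is doubly diminished (the perfect fourth is 5).

doubly diminished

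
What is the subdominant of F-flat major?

The Fb major scale runs Fb Gb Ab Bbb Cb Db Eb.
Degree 4 is Bbb.

Bbb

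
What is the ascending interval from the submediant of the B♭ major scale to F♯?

major seventh

The submediant of Bb major is G.
G up to F#: letters G→F make it a seventh; 11 semitones makes it major.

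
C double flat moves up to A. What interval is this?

doubly augmented sixth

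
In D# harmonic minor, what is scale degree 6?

Degree 6 takes the letter 5 steps above D, which is B.
In harmonic minor, degree 6 sits 8 semitones above the tonic. D# + 8 semitones is pitch class 11, spelled on B as B.

B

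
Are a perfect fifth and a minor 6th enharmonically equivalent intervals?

No

A perfect fifth spans 7 semitones; a minor sixth spans 8.
The spans differ, so they are not enharmonic equivalents.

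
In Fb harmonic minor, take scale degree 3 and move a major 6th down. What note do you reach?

Cbb

Scale degree 3 of Fb harmonic minor is Abb.
A major sixth (9 semitones) below Abb lands on the letter C, giving Cbb.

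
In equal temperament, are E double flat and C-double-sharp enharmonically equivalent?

Ebb = pitch class 2 and C## = pitch class 2 — the same pitch class, so they are enharmonic equivalents.

Yes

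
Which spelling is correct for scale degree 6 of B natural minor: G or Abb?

G

Each scale degree takes a distinct letter name. Degree 6 of a scale on B must use the letter G.
G and Abb are enharmonically the same pitch, but only G uses the letter G, so it is the correct spelling here.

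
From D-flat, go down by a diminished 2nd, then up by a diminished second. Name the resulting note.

Db

A diminished second down from Db is C# (letter C, 0 semitones down).
A diminished second up from C# is Db (letter D, 0 semitones up).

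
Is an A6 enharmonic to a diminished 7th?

An augmented sixth spans 10 semitones; a diminished seventh spans 9.
The spans differ, so they are not enharmonic equivalents.

No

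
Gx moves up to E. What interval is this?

diminished sixth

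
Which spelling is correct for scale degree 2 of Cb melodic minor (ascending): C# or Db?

Db

Each scale degree takes a distinct letter name. Degree 2 of a scale on C must use the letter D.
Db and C# are enharmonically the same pitch, but only Db uses the letter D, so it is the correct spelling here.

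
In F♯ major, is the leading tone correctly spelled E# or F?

Each scale degree takes a distinct letter name. Degree 7 of a scale on F must use the letter E.
E# and F are enharmonically the same pitch, but only E# uses the letter E, so it is the correct spelling here.

E#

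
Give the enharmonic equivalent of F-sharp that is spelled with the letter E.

F# is pitch class 6. The letter E alone is pitch class 4.
To reach pitch class 6 from E requires an offset of +2 semitones, i.e. double sharp: E##.

E##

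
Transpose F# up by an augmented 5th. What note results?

F up a perfect fifth is C, so the target letter is C.
From F#, an augmented fifth is 8 semitones up: C##.

C##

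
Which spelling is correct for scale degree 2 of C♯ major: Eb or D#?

Each scale degree takes a distinct letter name. Degree 2 of a scale on C must use the letter D.
D# and Eb are enharmonically the same pitch, but only D# uses the letter D, so it is the correct spelling here.

D#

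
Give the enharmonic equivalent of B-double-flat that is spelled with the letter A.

A

Bbb is pitch class 9. The letter A alone is pitch class 9.
Pitch class 9 on A needs no accidental: A.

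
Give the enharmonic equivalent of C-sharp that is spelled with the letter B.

Plain B sits 2 semitones below C#, so on the letter B the same pitch needs a double sharp: B##.

B##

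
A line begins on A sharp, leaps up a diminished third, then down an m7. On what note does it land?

A diminished third up from A# is C (letter C, 2 semitones up).
A minor seventh down from C is D (letter D, 10 semitones down).

D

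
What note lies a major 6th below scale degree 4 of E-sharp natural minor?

Scale degree 4 of E# natural minor is A#.
A major sixth (9 semitones) below A# lands on the letter C, giving C#.

C#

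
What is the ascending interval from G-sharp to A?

The letter names run G→A, a span of 1 letter step, so the interval is some kind of second.
G# to A is 1 semitone. A major second is 2, so 1 makes it minor.

minor second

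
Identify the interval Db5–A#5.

The letter names run D→A, a span of 4 letter steps, so the interval is some kind of fifth.
Db to A# is 9 semitones. A perfect fifth is 7, so 9 makes it doubly augmented.

doubly augmented fifth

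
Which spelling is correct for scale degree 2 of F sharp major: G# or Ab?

G#

Each scale degree takes a distinct letter name. Degree 2 of a scale on F must use the letter G.
G# and Ab are enharmonically the same pitch, but only G# uses the letter G, so it is the correct spelling here.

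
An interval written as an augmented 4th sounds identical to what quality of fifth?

An augmented fourth spans 6 semitones.
A fifth spanning 6 semitones is diminished (the perfect fifth is 7).

diminished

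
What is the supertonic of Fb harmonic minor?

The Fb harmonic minor scale runs Fb Gb Abb Bbb Cb Dbb Eb.
Degree 2 is Gb.

Gb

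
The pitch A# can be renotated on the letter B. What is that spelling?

Plain B sits 1 semitone above A#, so on the letter B the same pitch needs a flat: Bb.

Bb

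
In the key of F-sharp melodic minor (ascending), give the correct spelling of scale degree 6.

D#

The F# melodic minor (ascending) scale runs F# G# A B C# D# E#.
Degree 6 is D#.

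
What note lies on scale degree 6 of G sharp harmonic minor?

Degree 6 takes the letter 5 steps above G, which is E.
In harmonic minor, degree 6 sits 8 semitones above the tonic. G# + 8 semitones is pitch class 4, spelled on E as E.

E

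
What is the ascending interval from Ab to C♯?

augmented third

The letter names run A→C, a span of 2 letter steps, so the interval is some kind of third.
Ab to C# is 5 semitones. A major third is 4, so 5 makes it augmented.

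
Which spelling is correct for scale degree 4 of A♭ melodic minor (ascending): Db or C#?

Db

Each scale degree takes a distinct letter name. Degree 4 of a scale on A must use the letter D.
Db and C# are enharmonically the same pitch, but only Db uses the letter D, so it is the correct spelling here.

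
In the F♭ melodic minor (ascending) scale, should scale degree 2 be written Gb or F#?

Gb

Each scale degree takes a distinct letter name. Degree 2 of a scale on F must use the letter G.
Gb and F# are enharmonically the same pitch, but only Gb uses the letter G, so it is the correct spelling here.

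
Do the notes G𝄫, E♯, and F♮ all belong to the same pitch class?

Gbb is pitch class 5; E# is pitch class 5; F is pitch class 5.
All spellings map to pitch class 5, so they are enharmonically equivalent.

Yes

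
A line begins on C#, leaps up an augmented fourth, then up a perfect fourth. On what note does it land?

B#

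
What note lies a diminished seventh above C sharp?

Bb

A seventh above C lands on the letter B.
A diminished seventh spans 9 semitones, so C# moves to pitch class 10. On the letter B that is Bb.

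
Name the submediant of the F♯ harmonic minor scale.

D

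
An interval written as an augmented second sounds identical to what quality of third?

An augmented second spans 3 semitones.
A third spanning 3 semitones is minor (the major third is 4).

minor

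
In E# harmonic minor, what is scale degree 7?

D##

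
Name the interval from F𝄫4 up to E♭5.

augmented seventh

Counting letters F–G–A–B–C–D–E gives a seventh.
Fbb→Eb = 12 semitones, 1 wider than the major seventh (11), so augmented.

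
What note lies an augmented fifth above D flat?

D up a perfect fifth is A, so the target letter is A.
From Db, an augmented fifth is 8 semitones up: A.

A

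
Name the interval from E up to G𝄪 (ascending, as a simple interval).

augmented third

The letter names run E→G, a span of 2 letter steps, so the interval is some kind of third.
E to G## is 5 semitones. A major third is 4, so 5 makes it augmented.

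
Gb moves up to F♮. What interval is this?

major seventh

The letter names run G→F, a span of 6 letter steps, so the interval is some kind of seventh.
Gb to F is 11 semitones. A major seventh is 11, so 11 makes it major.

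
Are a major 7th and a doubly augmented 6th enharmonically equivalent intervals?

A major seventh spans 11 semitones; a doubly augmented sixth spans 11.
They are enharmonically equivalent.

Yes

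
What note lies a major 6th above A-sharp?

A sixth above A lands on the letter F.
A major sixth spans 9 semitones, so A# moves to pitch class 7. On the letter F that is F##.

F##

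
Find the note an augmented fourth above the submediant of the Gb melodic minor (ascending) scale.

A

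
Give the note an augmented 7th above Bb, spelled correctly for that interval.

A#

B up a major seventh is A#, so the target letter is A.
From Bb, an augmented seventh is 12 semitones up: A#.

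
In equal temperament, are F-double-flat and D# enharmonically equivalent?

Yes

Fbb is pitch class 3; D# is pitch class 3.
All spellings map to pitch class 3, so they are enharmonically equivalent.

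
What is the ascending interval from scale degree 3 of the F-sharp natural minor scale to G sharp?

Scale degree 3 of F# natural minor is A.
A up to G#: letters A→G make it a seventh; 11 semitones makes it major.

major seventh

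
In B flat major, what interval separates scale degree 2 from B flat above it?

Scale degree 2 of Bb major is C.
C up to Bb: letters C→B make it a seventh; 10 semitones makes it minor.

minor seventh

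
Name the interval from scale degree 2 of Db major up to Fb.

Scale degree 2 of Db major is Eb.
Eb up to Fb: letters E→F make it a second; 1 semitone makes it minor.

minor second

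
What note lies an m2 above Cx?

C up a major second is D, so the target letter is D.
From C##, a minor second is 1 semitone up: D#.

D#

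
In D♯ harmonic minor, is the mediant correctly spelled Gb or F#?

Each scale degree takes a distinct letter name. Degree 3 of a scale on D must use the letter F.
F# and Gb are enharmonically the same pitch, but only F# uses the letter F, so it is the correct spelling here.

F#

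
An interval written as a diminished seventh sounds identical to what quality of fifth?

doubly augmented

A diminished seventh spans 9 semitones.
A fifth spanning 9 semitones is doubly augmented (the perfect fifth is 7).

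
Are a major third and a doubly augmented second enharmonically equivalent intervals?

A major third spans 4 semitones; a doubly augmented second spans 4.
They are enharmonically equivalent.

Yes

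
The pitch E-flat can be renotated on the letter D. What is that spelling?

Eb is pitch class 3. The letter D alone is pitch class 2.
To reach pitch class 3 from D requires an offset of +1 semitone, i.e. sharp: D#.

D#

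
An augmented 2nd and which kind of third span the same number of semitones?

minor

An augmented second spans 3 semitones.
A third spanning 3 semitones is minor (the major third is 4).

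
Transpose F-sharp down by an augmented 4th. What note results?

C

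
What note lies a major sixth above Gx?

A sixth above G lands on the letter E.
A major sixth spans 9 semitones, so G## moves to pitch class 6. On the letter E that is E##.

E##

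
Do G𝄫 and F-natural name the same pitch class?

Gbb is pitch class 5; F is pitch class 5.
All spellings map to pitch class 5, so they are enharmonically equivalent.

Yes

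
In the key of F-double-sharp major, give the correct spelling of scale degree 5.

The F## major scale runs F## G## A## B# C## D## E##.
Degree 5 is C##.

C##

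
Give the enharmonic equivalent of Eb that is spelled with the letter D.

D#

Plain D sits 1 semitone below Eb, so on the letter D the same pitch needs a sharp: D#.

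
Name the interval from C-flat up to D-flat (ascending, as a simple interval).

major second

Counting letters C–D gives a second.
Cb→Db = 2 semitones, exactly the major second.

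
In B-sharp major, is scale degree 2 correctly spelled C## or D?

C##

Each scale degree takes a distinct letter name. Degree 2 of a scale on B must use the letter C.
C## and D are enharmonically the same pitch, but only C## uses the letter C, so it is the correct spelling here.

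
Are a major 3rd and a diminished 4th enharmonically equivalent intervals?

A major third spans 4 semitones; a diminished fourth spans 4.
They are enharmonically equivalent.

Yes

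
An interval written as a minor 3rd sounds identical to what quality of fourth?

A minor third spans 3 semitones.
A fourth spanning 3 semitones is doubly diminished (the perfect fourth is 5).

doubly diminished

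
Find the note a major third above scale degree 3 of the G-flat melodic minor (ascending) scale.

Scale degree 3 of Gb melodic minor (ascending) is Bbb.
A major third (4 semitones) above Bbb lands on the letter D, giving Db.

Db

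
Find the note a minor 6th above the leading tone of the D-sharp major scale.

A#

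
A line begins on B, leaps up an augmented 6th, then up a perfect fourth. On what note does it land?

An augmented sixth up from B is G## (letter G, 10 semitones up).
A perfect fourth up from G## is C## (letter C, 5 semitones up).

C##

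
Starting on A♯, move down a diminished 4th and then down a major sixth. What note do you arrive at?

G##

A diminished fourth down from A# is E## (letter E, 4 semitones down).
A major sixth down from E## is G## (letter G, 9 semitones down).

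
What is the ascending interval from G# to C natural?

diminished fourth

Counting letters G–A–B–C gives a fourth.
G#→C = 4 semitones, 1 narrower than the perfect fourth (5), so diminished.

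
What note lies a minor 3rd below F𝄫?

Dbb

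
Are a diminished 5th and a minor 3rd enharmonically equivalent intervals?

No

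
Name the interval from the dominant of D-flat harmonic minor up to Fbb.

diminished sixth

The dominant of Db harmonic minor is Ab.
Ab up to Fbb: letters A→F make it a sixth; 7 semitones makes it diminished.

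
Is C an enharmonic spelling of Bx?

No

Two spellings are enharmonically equivalent only if they share a pitch class.
Here C → 0, B## → 1; 0 ≠ 1, so they are not.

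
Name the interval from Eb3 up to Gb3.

minor third

The letter names run E→G, a span of 2 letter steps, so the interval is some kind of third.
Eb to Gb is 3 semitones. A major third is 4, so 3 makes it minor.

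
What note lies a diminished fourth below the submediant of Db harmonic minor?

F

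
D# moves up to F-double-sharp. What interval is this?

major third

The letter names run D→F, a span of 2 letter steps, so the interval is some kind of third.
D# to F## is 4 semitones. A major third is 4, so 4 makes it major.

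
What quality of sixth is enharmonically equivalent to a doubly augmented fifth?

major

A doubly augmented fifth spans 9 semitones.
A sixth spanning 9 semitones is major (the major sixth is 9).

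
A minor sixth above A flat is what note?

Fb

A sixth above A lands on the letter F.
A minor sixth spans 8 semitones, so Ab moves to pitch class 4. On the letter F that is Fb.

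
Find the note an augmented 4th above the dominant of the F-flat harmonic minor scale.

The dominant of Fb harmonic minor is Cb.
An augmented fourth (6 semitones) above Cb lands on the letter F, giving F.

F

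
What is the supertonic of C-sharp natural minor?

The C# natural minor scale runs C# D# E F# G# A B.
Degree 2 is D#.

D#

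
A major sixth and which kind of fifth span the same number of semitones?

doubly augmented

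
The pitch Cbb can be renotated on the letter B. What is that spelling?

Cbb is pitch class 10. The letter B alone is pitch class 11.
To reach pitch class 10 from B requires an offset of -1 semitone, i.e. flat: Bb.

Bb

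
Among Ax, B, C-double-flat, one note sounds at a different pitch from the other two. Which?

In 12-tone equal temperament, enharmonic equivalents share a pitch class. A## is pitch class 11; B is pitch class 11; Cbb is pitch class 10.
A## and B share pitch class 11, while Cbb is pitch class 10.

Cbb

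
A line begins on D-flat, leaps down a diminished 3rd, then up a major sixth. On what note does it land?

A diminished third down from Db is B (letter B, 2 semitones down).
A major sixth up from B is G# (letter G, 9 semitones up).

G#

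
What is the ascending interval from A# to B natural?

The letter names run A→B, a span of 1 letter step, so the interval is some kind of second.
A# to B is 1 semitone. A major second is 2, so 1 makes it minor.

minor second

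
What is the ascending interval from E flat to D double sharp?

Counting letters E–F–G–A–B–C–D gives a seventh.
Eb→D## = 13 semitones, 2 wider than the major seventh (11), so doubly augmented.

doubly augmented seventh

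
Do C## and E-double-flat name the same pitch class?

C## is pitch class 2; Ebb is pitch class 2.
All spellings map to pitch class 2, so they are enharmonically equivalent.

Yes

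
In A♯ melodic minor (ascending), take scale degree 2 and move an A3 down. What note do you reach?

G

Scale degree 2 of A# melodic minor (ascending) is B#.
An augmented third (5 semitones) below B# lands on the letter G, giving G.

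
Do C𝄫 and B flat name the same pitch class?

Cbb = pitch class 10 and Bb = pitch class 10 — the same pitch class, so they are enharmonic equivalents.

Yes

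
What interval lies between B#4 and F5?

The letter names run B→F, a span of 4 letter steps, so the interval is some kind of fifth.
B# to F is 5 semitones. A perfect fifth is 7, so 5 makes it doubly diminished.

doubly diminished fifth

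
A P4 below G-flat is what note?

A fourth below G lands on the letter D.
A perfect fourth spans 5 semitones, so Gb moves to pitch class 1. On the letter D that is Db.

Db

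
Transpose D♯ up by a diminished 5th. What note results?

D up a perfect fifth is A, so the target letter is A.
From D#, a diminished fifth is 6 semitones up: A.

A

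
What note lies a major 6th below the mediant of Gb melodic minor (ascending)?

The mediant of Gb melodic minor (ascending) is Bbb.
A major sixth (9 semitones) below Bbb lands on the letter D, giving Dbb.

Dbb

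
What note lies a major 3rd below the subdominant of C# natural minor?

D

The subdominant of C# natural minor is F#.
A major third (4 semitones) below F# lands on the letter D, giving D.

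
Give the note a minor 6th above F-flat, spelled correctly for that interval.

Dbb

F up a major sixth is D, so the target letter is D.
From Fb, a minor sixth is 8 semitones up: Dbb.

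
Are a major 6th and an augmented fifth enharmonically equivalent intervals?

A major sixth spans 9 semitones; an augmented fifth spans 8.
The spans differ, so they are not enharmonic equivalents.

No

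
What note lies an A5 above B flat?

F#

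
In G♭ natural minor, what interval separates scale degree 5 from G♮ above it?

augmented fourth

Scale degree 5 of Gb natural minor is Db.
Db up to G: letters D→G make it a fourth; 6 semitones makes it augmented.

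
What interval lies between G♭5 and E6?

augmented sixth

The letter names run G→E, a span of 5 letter steps, so the interval is some kind of sixth.
Gb to E is 10 semitones. A major sixth is 9, so 10 makes it augmented.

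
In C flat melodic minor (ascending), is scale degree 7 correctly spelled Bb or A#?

Bb

Each scale degree takes a distinct letter name. Degree 7 of a scale on C must use the letter B.
Bb and A# are enharmonically the same pitch, but only Bb uses the letter B, so it is the correct spelling here.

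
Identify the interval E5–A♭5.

The letter names run E→A, a span of 3 letter steps, so the interval is some kind of fourth.
E to Ab is 4 semitones. A perfect fourth is 5, so 4 makes it diminished.

diminished fourth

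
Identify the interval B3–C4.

Counting letters B–C gives a second.
B→C = 1 semitone, 1 narrower than the major second (2), so minor.

minor second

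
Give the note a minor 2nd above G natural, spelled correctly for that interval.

Ab

G up a major second is A, so the target letter is A.
From G, a minor second is 1 semitone up: Ab.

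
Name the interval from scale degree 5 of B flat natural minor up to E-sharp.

Scale degree 5 of Bb natural minor is F.
F up to E#: letters F→E make it a seventh; 12 semitones makes it augmented.

augmented seventh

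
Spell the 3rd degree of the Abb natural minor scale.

Cbb

Degree 3 takes the letter 2 steps above A, which is C.
In natural minor, degree 3 sits 3 semitones above the tonic. Abb + 3 semitones is pitch class 10, spelled on C as Cbb.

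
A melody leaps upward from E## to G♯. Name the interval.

diminished third

The letter names run E→G, a span of 2 letter steps, so the interval is some kind of third.
E## to G# is 2 semitones. A major third is 4, so 2 makes it diminished.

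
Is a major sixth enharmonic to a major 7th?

No

A major sixth spans 9 semitones; a major seventh spans 11.
The spans differ, so they are not enharmonic equivalents.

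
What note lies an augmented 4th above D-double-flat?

D up a perfect fourth is G, so the target letter is G.
From Dbb, an augmented fourth is 6 semitones up: Gb.

Gb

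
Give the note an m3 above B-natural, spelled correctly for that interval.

D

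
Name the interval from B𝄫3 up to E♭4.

augmented fourth

The letter names run B→E, a span of 3 letter steps, so the interval is some kind of fourth.
Bbb to Eb is 6 semitones. A perfect fourth is 5, so 6 makes it augmented.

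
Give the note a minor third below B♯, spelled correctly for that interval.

G##

A third below B lands on the letter G.
A minor third spans 3 semitones, so B# moves to pitch class 9. On the letter G that is G##.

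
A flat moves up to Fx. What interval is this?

The letter names run A→F, a span of 5 letter steps, so the interval is some kind of sixth.
Ab to F## is 11 semitones. A major sixth is 9, so 11 makes it doubly augmented.

doubly augmented sixth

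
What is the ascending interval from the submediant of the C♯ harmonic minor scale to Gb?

diminished seventh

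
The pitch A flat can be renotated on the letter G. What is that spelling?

Ab is pitch class 8. The letter G alone is pitch class 7.
To reach pitch class 8 from G requires an offset of +1 semitone, i.e. sharp: G#.

G#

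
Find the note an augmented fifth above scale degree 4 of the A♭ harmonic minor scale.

A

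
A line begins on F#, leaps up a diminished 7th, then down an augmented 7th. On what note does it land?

Fbb

A diminished seventh up from F# is Eb (letter E, 9 semitones up).
An augmented seventh down from Eb is Fbb (letter F, 12 semitones down).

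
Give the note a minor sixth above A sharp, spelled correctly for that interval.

A sixth above A lands on the letter F.
A minor sixth spans 8 semitones, so A# moves to pitch class 6. On the letter F that is F#.

F#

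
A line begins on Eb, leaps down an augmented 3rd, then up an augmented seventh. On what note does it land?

Bb

An augmented third down from Eb is Cbb (letter C, 5 semitones down).
An augmented seventh up from Cbb is Bb (letter B, 12 semitones up).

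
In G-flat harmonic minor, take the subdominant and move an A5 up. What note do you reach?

The subdominant of Gb harmonic minor is Cb.
An augmented fifth (8 semitones) above Cb lands on the letter G, giving G.

G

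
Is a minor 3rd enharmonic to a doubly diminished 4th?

Yes

A minor third spans 3 semitones; a doubly diminished fourth spans 3.
They are enharmonically equivalent.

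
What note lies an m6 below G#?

B#

G down a major sixth is Bb, so the target letter is B.
From G#, a minor sixth is 8 semitones down: B#.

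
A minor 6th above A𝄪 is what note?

F##

A up a major sixth is F#, so the target letter is F.
From A##, a minor sixth is 8 semitones up: F##.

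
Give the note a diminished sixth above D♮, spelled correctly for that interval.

Bbb

A sixth above D lands on the letter B.
A diminished sixth spans 7 semitones, so D moves to pitch class 9. On the letter B that is Bbb.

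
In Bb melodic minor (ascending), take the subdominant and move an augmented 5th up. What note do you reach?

B

The subdominant of Bb melodic minor (ascending) is Eb.
An augmented fifth (8 semitones) above Eb lands on the letter B, giving B.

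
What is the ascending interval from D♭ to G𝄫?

diminished fourth

The letter names run D→G, a span of 3 letter steps, so the interval is some kind of fourth.
Db to Gbb is 4 semitones. A perfect fourth is 5, so 4 makes it diminished.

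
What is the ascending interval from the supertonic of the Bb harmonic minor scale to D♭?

The supertonic of Bb harmonic minor is C.
C up to Db: letters C→D make it a second; 1 semitone makes it minor.

minor second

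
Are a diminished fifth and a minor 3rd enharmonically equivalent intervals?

No

A diminished fifth spans 6 semitones; a minor third spans 3.
The spans differ, so they are not enharmonic equivalents.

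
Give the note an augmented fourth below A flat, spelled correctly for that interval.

Ebb

A fourth below A lands on the letter E.
An augmented fourth spans 6 semitones, so Ab moves to pitch class 2. On the letter E that is Ebb.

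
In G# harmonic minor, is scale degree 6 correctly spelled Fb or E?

Each scale degree takes a distinct letter name. Degree 6 of a scale on G must use the letter E.
E and Fb are enharmonically the same pitch, but only E uses the letter E, so it is the correct spelling here.

E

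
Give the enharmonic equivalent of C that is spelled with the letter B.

Plain B sits 1 semitone below C, so on the letter B the same pitch needs a sharp: B#.

B#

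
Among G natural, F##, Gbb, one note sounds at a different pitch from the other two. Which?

In 12-tone equal temperament, enharmonic equivalents share a pitch class. G is pitch class 7; F## is pitch class 7; Gbb is pitch class 5.
G and F## share pitch class 7, while Gbb is pitch class 5.

Gbb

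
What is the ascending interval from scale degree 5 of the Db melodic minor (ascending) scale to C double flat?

diminished third

Scale degree 5 of Db melodic minor (ascending) is Ab.
Ab up to Cbb: letters A→C make it a third; 2 semitones makes it diminished.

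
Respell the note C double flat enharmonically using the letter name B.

Bb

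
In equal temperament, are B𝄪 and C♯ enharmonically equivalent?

Yes

B## = pitch class 1 and C# = pitch class 1 — the same pitch class, so they are enharmonic equivalents.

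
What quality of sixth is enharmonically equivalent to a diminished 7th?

A diminished seventh spans 9 semitones.
A sixth spanning 9 semitones is major (the major sixth is 9).

major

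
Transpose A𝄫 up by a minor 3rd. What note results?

Cbb

A up a major third is C#, so the target letter is C.
From Abb, a minor third is 3 semitones up: Cbb.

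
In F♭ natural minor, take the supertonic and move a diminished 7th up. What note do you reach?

Fbb

The supertonic of Fb natural minor is Gb.
A diminished seventh (9 semitones) above Gb lands on the letter F, giving Fbb.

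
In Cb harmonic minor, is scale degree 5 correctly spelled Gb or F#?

Gb

Each scale degree takes a distinct letter name. Degree 5 of a scale on C must use the letter G.
Gb and F# are enharmonically the same pitch, but only Gb uses the letter G, so it is the correct spelling here.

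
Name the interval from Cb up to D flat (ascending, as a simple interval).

major second

The letter names run C→D, a span of 1 letter step, so the interval is some kind of second.
Cb to Db is 2 semitones. A major second is 2, so 2 makes it major.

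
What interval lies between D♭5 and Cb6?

The letter names run D→C, a span of 6 letter steps, so the interval is some kind of seventh.
Db to Cb is 10 semitones. A major seventh is 11, so 10 makes it minor.

minor seventh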